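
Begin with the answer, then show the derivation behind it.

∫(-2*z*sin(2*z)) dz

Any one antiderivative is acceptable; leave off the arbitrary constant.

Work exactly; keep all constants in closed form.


The answer is z*cos(2*z) - sin(2*z)/2.
Step 1. Integrate ∫(-2*z*sin(2*z)) dz by parts with u = z, dv = (-2*sin(2*z)) dz, so v = cos(2*z): now z*cos(2*z) + ∫(-cos(2*z)) dz.
Step 2. Evaluate the standard form: now z*cos(2*z) - sin(2*z)/2.
Answer: z*cos(2*z) - sin(2*z)/2.


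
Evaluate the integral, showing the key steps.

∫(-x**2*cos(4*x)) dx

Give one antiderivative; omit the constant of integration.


Step 1. Integrate ∫(-x**2*cos(4*x)) dx by parts with u = x**2, dv = (-cos(4*x)) dx, so v = -sin(4*x)/4: now -x**2*sin(4*x)/4 + ∫(x*sin(4*x)/2) dx.
Step 2. Integrate ∫(x*sin(4*x)/2) dx by parts with u = x, dv = (sin(4*x)/2) dx, so v = -cos(4*x)/8: now -x**2*sin(4*x)/4 - x*cos(4*x)/8 + ∫(cos(4*x)/8) dx.
Step 3. Evaluate the standard form: now -x**2*sin(4*x)/4 - x*cos(4*x)/8 + sin(4*x)/32.
Answer: -x**2*sin(4*x)/4 - x*cos(4*x)/8 + sin(4*x)/32.


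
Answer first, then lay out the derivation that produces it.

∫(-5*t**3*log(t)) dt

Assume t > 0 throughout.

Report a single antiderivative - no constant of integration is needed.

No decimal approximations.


The answer is -5*t**4*log(t)/4 + 5*t**4/16.
Step 1. Integrate ∫(-5*t**3*log(t)) dt by parts with u = log(t), dv = (-5*t**3) dt, so v = -5*t**4/4 [assuming t > 0]: now -5*t**4*log(t)/4 + ∫(5*t**3/4) dt.
Step 2. Evaluate the standard form: now -5*t**4*log(t)/4 + 5*t**4/16.
Answer: -5*t**4*log(t)/4 + 5*t**4/16.


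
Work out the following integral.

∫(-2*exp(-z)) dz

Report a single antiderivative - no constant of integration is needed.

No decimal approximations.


Answer: 2*exp(-z).


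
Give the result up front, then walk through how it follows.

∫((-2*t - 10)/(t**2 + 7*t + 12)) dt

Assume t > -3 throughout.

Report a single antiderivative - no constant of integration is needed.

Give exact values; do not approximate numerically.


The answer is -4*log(t + 3) + 2*log(t + 4).
Step 1. Decompose ∫((-2*t - 10)/(t**2 + 7*t + 12)) dt by partial fractions, (-2*t - 10)/(t**2 + 7*t + 12) = 2/(t + 4) - 4/(t + 3): now ∫(-4/(t + 3)) dt + ∫(2/(t + 4)) dt.
Step 2. Evaluate the standard form [assuming t > -4]: now 2*log(t + 4) + ∫(-4/(t + 3)) dt.
Step 3. Evaluate the standard form [assuming t > -3]: now -4*log(t + 3) + 2*log(t + 4).
Answer: -4*log(t + 3) + 2*log(t + 4).


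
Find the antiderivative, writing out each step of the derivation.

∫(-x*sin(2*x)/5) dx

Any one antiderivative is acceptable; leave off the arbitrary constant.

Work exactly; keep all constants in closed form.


Step 1. Integrate ∫(-x*sin(2*x)/5) dx by parts with u = x, dv = (-sin(2*x)/5) dx, so v = cos(2*x)/10: now x*cos(2*x)/10 + ∫(-cos(2*x)/10) dx.
Step 2. Evaluate the standard form: now x*cos(2*x)/10 - sin(2*x)/20.
Answer: x*cos(2*x)/10 - sin(2*x)/20.


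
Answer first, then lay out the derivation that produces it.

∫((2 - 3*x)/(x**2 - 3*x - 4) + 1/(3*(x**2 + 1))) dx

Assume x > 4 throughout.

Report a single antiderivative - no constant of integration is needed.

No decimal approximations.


The answer is -2*log(x - 4) - log(x + 1) + atan(x)/3.
Step 1. Rewrite: now ∫((2 - 3*x)/(x**2 - 3*x - 4)) dx + ∫(1/(3*(x**2 + 1))) dx.
Step 2. Decompose ∫((2 - 3*x)/(x**2 - 3*x - 4)) dx by partial fractions, (2 - 3*x)/(x**2 - 3*x - 4) = -1/(x + 1) - 2/(x - 4): now ∫(-2/(x - 4)) dx + ∫(-1/(x + 1)) dx + ∫(1/(3*(x**2 + 1))) dx.
Step 3. Evaluate the standard form [assuming x > -1]: now -log(x + 1) + ∫(-2/(x - 4)) dx + ∫(1/(3*(x**2 + 1))) dx.
Step 4. Evaluate the standard form [assuming x > 4]: now -2*log(x - 4) - log(x + 1) + ∫(1/(3*(x**2 + 1))) dx.
Step 5. Evaluate the standard form: now -2*log(x - 4) - log(x + 1) + atan(x)/3.
Answer: -2*log(x - 4) - log(x + 1) + atan(x)/3.


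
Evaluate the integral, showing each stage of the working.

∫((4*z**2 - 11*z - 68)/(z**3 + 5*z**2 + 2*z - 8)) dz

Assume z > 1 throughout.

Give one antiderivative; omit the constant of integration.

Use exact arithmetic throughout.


Step 1. Decompose ∫((4*z**2 - 11*z - 68)/(z**3 + 5*z**2 + 2*z - 8)) dz by partial fractions, (4*z**2 - 11*z - 68)/(z**3 + 5*z**2 + 2*z - 8) = 4/(z + 4) + 5/(z + 2) - 5/(z - 1): now ∫(-5/(z - 1)) dz + ∫(5/(z + 2)) dz + ∫(4/(z + 4)) dz.
Step 2. Evaluate the standard form [assuming z > -4]: now 4*log(z + 4) + ∫(-5/(z - 1)) dz + ∫(5/(z + 2)) dz.
Step 3. Evaluate the standard form [assuming z > 1]: now -5*log(z - 1) + 4*log(z + 4) + ∫(5/(z + 2)) dz.
Step 4. Evaluate the standard form [assuming z > -2]: now -5*log(z - 1) + 5*log(z + 2) + 4*log(z + 4).
Answer: -5*log(z - 1) + 5*log(z + 2) + 4*log(z + 4).


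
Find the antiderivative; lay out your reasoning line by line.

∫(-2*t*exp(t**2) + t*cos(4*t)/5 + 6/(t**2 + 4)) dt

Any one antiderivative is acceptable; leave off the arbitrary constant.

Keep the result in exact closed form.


Step 1. Rewrite: now ∫(-2*t*exp(t**2)) dt + ∫(t*cos(4*t)/5) dt + ∫(6/(t**2 + 4)) dt.
Step 2. Substitute u = t**2, turning ∫(-2*t*exp(t**2)) dt into ∫(-exp(u)) du: now ∫(t*cos(4*t)/5) dt + ∫(6/(t**2 + 4)) dt + ∫(-exp(u)) du.
Step 3. Evaluate the standard form: now -exp(u) + ∫(t*cos(4*t)/5) dt + ∫(6/(t**2 + 4)) dt.
Step 4. Substitute back u = t**2: now -exp(t**2) + ∫(t*cos(4*t)/5) dt + ∫(6/(t**2 + 4)) dt.
Step 5. Integrate ∫(t*cos(4*t)/5) dt by parts with u = t, dv = (cos(4*t)/5) dt, so v = sin(4*t)/20: now t*sin(4*t)/20 - exp(t**2) + ∫(6/(t**2 + 4)) dt + ∫(-sin(4*t)/20) dt.
Step 6. Evaluate the standard form: now t*sin(4*t)/20 - exp(t**2) + cos(4*t)/80 + ∫(6/(t**2 + 4)) dt.
Step 7. Evaluate the standard form: now t*sin(4*t)/20 - exp(t**2) + cos(4*t)/80 + 3*atan(t/2).
Answer: t*sin(4*t)/20 - exp(t**2) + cos(4*t)/80 + 3*atan(t/2).


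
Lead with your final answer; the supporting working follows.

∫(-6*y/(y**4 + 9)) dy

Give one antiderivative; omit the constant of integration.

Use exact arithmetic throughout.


The answer is -atan(y**2/3).
Step 1. Substitute u = y**2, turning ∫(-6*y/(y**4 + 9)) dy into ∫(-3/(u**2 + 9)) du: now ∫(-3/(u**2 + 9)) du.
Step 2. Evaluate the standard form: now -atan(u/3).
Step 3. Substitute back u = y**2: now -atan(y**2/3).
Answer: -atan(y**2/3).


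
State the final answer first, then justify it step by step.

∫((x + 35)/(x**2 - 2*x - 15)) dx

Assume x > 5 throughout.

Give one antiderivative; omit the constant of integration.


The answer is 5*log(x - 5) - 4*log(x + 3).
Step 1. Decompose ∫((x + 35)/(x**2 - 2*x - 15)) dx by partial fractions, (x + 35)/(x**2 - 2*x - 15) = -4/(x + 3) + 5/(x - 5): now ∫(5/(x - 5)) dx + ∫(-4/(x + 3)) dx.
Step 2. Evaluate the standard form [assuming x > -3]: now -4*log(x + 3) + ∫(5/(x - 5)) dx.
Step 3. Evaluate the standard form [assuming x > 5]: now 5*log(x - 5) - 4*log(x + 3).
Answer: 5*log(x - 5) - 4*log(x + 3).


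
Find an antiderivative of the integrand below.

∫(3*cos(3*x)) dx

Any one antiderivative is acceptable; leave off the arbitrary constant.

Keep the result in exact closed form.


Answer: sin(3*x).


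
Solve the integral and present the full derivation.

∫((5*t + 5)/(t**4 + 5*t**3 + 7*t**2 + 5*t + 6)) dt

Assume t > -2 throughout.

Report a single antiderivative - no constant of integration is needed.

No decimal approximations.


Step 1. Decompose ∫((5*t + 5)/(t**4 + 5*t**3 + 7*t**2 + 5*t + 6)) dt by partial fractions, (5*t + 5)/(t**4 + 5*t**3 + 7*t**2 + 5*t + 6) = 1/(t**2 + 1) + 1/(t + 3) - 1/(t + 2): now ∫(-1/(t + 2)) dt + ∫(1/(t + 3)) dt + ∫(1/(t**2 + 1)) dt.
Step 2. Evaluate the standard form [assuming t > -2]: now -log(t + 2) + ∫(1/(t + 3)) dt + ∫(1/(t**2 + 1)) dt.
Step 3. Evaluate the standard form [assuming t > -3]: now -log(t + 2) + log(t + 3) + ∫(1/(t**2 + 1)) dt.
Step 4. Evaluate the standard form: now -log(t + 2) + log(t + 3) + atan(t).
Answer: -log(t + 2) + log(t + 3) + atan(t).


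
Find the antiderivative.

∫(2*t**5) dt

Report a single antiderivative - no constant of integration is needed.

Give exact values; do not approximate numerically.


Answer: t**6/3.


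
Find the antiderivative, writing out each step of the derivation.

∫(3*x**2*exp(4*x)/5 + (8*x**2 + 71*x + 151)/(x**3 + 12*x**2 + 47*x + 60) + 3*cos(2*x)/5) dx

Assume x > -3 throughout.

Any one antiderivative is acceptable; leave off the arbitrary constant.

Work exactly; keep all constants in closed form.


Step 1. Rewrite: now ∫(3*x**2*exp(4*x)/5) dx + ∫((8*x**2 + 71*x + 151)/(x**3 + 12*x**2 + 47*x + 60)) dx + ∫(3*cos(2*x)/5) dx.
Step 2. Integrate ∫(3*x**2*exp(4*x)/5) dx by parts with u = x**2, dv = (3*exp(4*x)/5) dx, so v = 3*exp(4*x)/20: now 3*x**2*exp(4*x)/20 + ∫(-3*x*exp(4*x)/10) dx + ∫((8*x**2 + 71*x + 151)/(x**3 + 12*x**2 + 47*x + 60)) dx + ∫(3*cos(2*x)/5) dx.
Step 3. Integrate ∫(-3*x*exp(4*x)/10) dx by parts with u = x, dv = (-3*exp(4*x)/10) dx, so v = -3*exp(4*x)/40: now 3*x**2*exp(4*x)/20 - 3*x*exp(4*x)/40 + ∫((8*x**2 + 71*x + 151)/(x**3 + 12*x**2 + 47*x + 60)) dx + ∫(3*exp(4*x)/40) dx + ∫(3*cos(2*x)/5) dx.
Step 4. Evaluate the standard form: now 3*x**2*exp(4*x)/20 - 3*x*exp(4*x)/40 + 3*exp(4*x)/160 + ∫((8*x**2 + 71*x + 151)/(x**3 + 12*x**2 + 47*x + 60)) dx + ∫(3*cos(2*x)/5) dx.
Step 5. Evaluate the standard form: now 3*x**2*exp(4*x)/20 - 3*x*exp(4*x)/40 + 3*exp(4*x)/160 + 3*sin(2*x)/10 + ∫((8*x**2 + 71*x + 151)/(x**3 + 12*x**2 + 47*x + 60)) dx.
Step 6. Decompose ∫((8*x**2 + 71*x + 151)/(x**3 + 12*x**2 + 47*x + 60)) dx by partial fractions, (8*x**2 + 71*x + 151)/(x**3 + 12*x**2 + 47*x + 60) = -2/(x + 5) + 5/(x + 4) + 5/(x + 3): now 3*x**2*exp(4*x)/20 - 3*x*exp(4*x)/40 + 3*exp(4*x)/160 + 3*sin(2*x)/10 + ∫(5/(x + 3)) dx + ∫(5/(x + 4)) dx + ∫(-2/(x + 5)) dx.
Step 7. Evaluate the standard form [assuming x > -4]: now 3*x**2*exp(4*x)/20 - 3*x*exp(4*x)/40 + 3*exp(4*x)/160 + 5*log(x + 4) + 3*sin(2*x)/10 + ∫(5/(x + 3)) dx + ∫(-2/(x + 5)) dx.
Step 8. Evaluate the standard form [assuming x > -3]: now 3*x**2*exp(4*x)/20 - 3*x*exp(4*x)/40 + 3*exp(4*x)/160 + 5*log(x + 3) + 5*log(x + 4) + 3*sin(2*x)/10 + ∫(-2/(x + 5)) dx.
Step 9. Evaluate the standard form [assuming x > -5]: now 3*x**2*exp(4*x)/20 - 3*x*exp(4*x)/40 + 3*exp(4*x)/160 + 5*log(x + 3) + 5*log(x + 4) - 2*log(x + 5) + 3*sin(2*x)/10.
Answer: 3*x**2*exp(4*x)/20 - 3*x*exp(4*x)/40 + 3*exp(4*x)/160 + 5*log(x + 3) + 5*log(x + 4) - 2*log(x + 5) + 3*sin(2*x)/10.


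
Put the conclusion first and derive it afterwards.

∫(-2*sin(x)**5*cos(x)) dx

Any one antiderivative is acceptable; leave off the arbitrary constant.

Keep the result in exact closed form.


The answer is -sin(x)**6/3.
Step 1. Substitute u = sin(x), turning ∫(-2*sin(x)**5*cos(x)) dx into ∫(-2*u**5) du: now ∫(-2*u**5) du.
Step 2. Evaluate the standard form: now -u**6/3.
Step 3. Substitute back u = sin(x): now -sin(x)**6/3.
Answer: -sin(x)**6/3.


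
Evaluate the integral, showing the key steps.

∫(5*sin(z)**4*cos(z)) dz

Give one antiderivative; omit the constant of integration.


Step 1. Substitute u = sin(z), turning ∫(5*sin(z)**4*cos(z)) dz into ∫(5*u**4) du: now ∫(5*u**4) du.
Step 2. Evaluate the standard form: now u**5.
Step 3. Substitute back u = sin(z): now sin(z)**5.
Answer: sin(z)**5.


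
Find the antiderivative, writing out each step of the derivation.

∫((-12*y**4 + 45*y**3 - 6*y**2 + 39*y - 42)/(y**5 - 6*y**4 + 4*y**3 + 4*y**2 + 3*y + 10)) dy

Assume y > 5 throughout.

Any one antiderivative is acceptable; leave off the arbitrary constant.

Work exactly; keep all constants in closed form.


Step 1. Decompose ∫((-12*y**4 + 45*y**3 - 6*y**2 + 39*y - 42)/(y**5 - 6*y**4 + 4*y**3 + 4*y**2 + 3*y + 10)) dy by partial fractions, (-12*y**4 + 45*y**3 - 6*y**2 + 39*y - 42)/(y**5 - 6*y**4 + 4*y**3 + 4*y**2 + 3*y + 10) = -3/(y**2 + 1) - 4/(y + 1) - 4/(y - 2) - 4/(y - 5): now ∫(-4/(y - 5)) dy + ∫(-4/(y - 2)) dy + ∫(-4/(y + 1)) dy + ∫(-3/(y**2 + 1)) dy.
Step 2. Evaluate the standard form [assuming y > -1]: now -4*log(y + 1) + ∫(-4/(y - 5)) dy + ∫(-4/(y - 2)) dy + ∫(-3/(y**2 + 1)) dy.
Step 3. Evaluate the standard form [assuming y > 5]: now -4*log(y - 5) - 4*log(y + 1) + ∫(-4/(y - 2)) dy + ∫(-3/(y**2 + 1)) dy.
Step 4. Evaluate the standard form [assuming y > 2]: now -4*log(y - 5) - 4*log(y - 2) - 4*log(y + 1) + ∫(-3/(y**2 + 1)) dy.
Step 5. Evaluate the standard form: now -4*log(y - 5) - 4*log(y - 2) - 4*log(y + 1) - 3*atan(y).
Answer: -4*log(y - 5) - 4*log(y - 2) - 4*log(y + 1) - 3*atan(y).


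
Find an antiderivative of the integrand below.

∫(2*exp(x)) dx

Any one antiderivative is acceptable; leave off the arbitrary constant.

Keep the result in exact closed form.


Answer: 2*exp(x).


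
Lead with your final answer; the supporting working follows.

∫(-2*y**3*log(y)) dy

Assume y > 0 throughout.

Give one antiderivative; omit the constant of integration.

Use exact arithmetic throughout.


The answer is -y**4*log(y)/2 + y**4/8.
Step 1. Integrate ∫(-2*y**3*log(y)) dy by parts with u = log(y), dv = (-2*y**3) dy, so v = -y**4/2 [assuming y > 0]: now -y**4*log(y)/2 + ∫(y**3/2) dy.
Step 2. Evaluate the standard form: now -y**4*log(y)/2 + y**4/8.
Answer: -y**4*log(y)/2 + y**4/8.


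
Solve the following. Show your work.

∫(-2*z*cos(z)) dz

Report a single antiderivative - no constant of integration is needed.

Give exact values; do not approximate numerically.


Step 1. Integrate ∫(-2*z*cos(z)) dz by parts with u = z, dv = (-2*cos(z)) dz, so v = -2*sin(z): now -2*z*sin(z) + ∫(2*sin(z)) dz.
Step 2. Evaluate the standard form: now -2*z*sin(z) - 2*cos(z).
Answer: -2*z*sin(z) - 2*cos(z).


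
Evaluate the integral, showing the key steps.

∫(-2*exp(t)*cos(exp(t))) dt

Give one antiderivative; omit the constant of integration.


Step 1. Substitute u = exp(t), turning ∫(-2*exp(t)*cos(exp(t))) dt into ∫(-2*cos(u)) du: now ∫(-2*cos(u)) du.
Step 2. Evaluate the standard form: now -2*sin(u).
Step 3. Substitute back u = exp(t): now -2*sin(exp(t)).
Answer: -2*sin(exp(t)).


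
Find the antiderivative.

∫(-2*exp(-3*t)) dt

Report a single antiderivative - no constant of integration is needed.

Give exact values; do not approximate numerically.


Answer: 2*exp(-3*t)/3.


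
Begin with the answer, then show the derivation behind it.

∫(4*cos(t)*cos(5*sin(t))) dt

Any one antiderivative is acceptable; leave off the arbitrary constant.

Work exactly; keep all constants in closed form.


The answer is 4*sin(5*sin(t))/5.
Step 1. Substitute u = sin(t), turning ∫(4*cos(t)*cos(5*sin(t))) dt into ∫(4*cos(5*u)) du: now ∫(4*cos(5*u)) du.
Step 2. Evaluate the standard form: now 4*sin(5*u)/5.
Step 3. Substitute back u = sin(t): now 4*sin(5*sin(t))/5.
Answer: 4*sin(5*sin(t))/5.


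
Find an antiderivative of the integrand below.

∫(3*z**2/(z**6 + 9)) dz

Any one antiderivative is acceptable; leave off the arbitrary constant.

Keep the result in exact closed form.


Answer: atan(z**3/3)/3.


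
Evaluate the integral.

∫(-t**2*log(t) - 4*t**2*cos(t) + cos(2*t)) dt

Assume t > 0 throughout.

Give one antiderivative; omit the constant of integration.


Answer: -t**3*log(t)/3 + t**3/9 - 4*t**2*sin(t) - 8*t*cos(t) + 8*sin(t) + sin(2*t)/2.


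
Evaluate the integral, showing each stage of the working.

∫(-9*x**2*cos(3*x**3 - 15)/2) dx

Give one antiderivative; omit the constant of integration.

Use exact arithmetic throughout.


Step 1. Substitute u = x**3 - 5, turning ∫(-9*x**2*cos(3*x**3 - 15)/2) dx into ∫(-3*cos(3*u)/2) du: now ∫(-3*cos(3*u)/2) du.
Step 2. Evaluate the standard form: now -sin(3*u)/2.
Step 3. Substitute back u = x**3 - 5: now -sin(3*x**3 - 15)/2.
Answer: -sin(3*x**3 - 15)/2.


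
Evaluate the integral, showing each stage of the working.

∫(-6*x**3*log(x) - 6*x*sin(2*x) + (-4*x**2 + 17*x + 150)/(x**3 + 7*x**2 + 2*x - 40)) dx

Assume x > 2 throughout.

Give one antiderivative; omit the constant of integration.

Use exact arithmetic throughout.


Step 1. Rewrite: now ∫(-6*x*sin(2*x)) dx + ∫(-6*x**3*log(x)) dx + ∫((-4*x**2 + 17*x + 150)/(x**3 + 7*x**2 + 2*x - 40)) dx.
Step 2. Integrate ∫(-6*x**3*log(x)) dx by parts with u = log(x), dv = (-6*x**3) dx, so v = -3*x**4/2 [assuming x > 0]: now -3*x**4*log(x)/2 + ∫(3*x**3/2) dx + ∫(-6*x*sin(2*x)) dx + ∫((-4*x**2 + 17*x + 150)/(x**3 + 7*x**2 + 2*x - 40)) dx.
Step 3. Evaluate the standard form: now -3*x**4*log(x)/2 + 3*x**4/8 + ∫(-6*x*sin(2*x)) dx + ∫((-4*x**2 + 17*x + 150)/(x**3 + 7*x**2 + 2*x - 40)) dx.
Step 4. Integrate ∫(-6*x*sin(2*x)) dx by parts with u = x, dv = (-6*sin(2*x)) dx, so v = 3*cos(2*x): now -3*x**4*log(x)/2 + 3*x**4/8 + 3*x*cos(2*x) + ∫((-4*x**2 + 17*x + 150)/(x**3 + 7*x**2 + 2*x - 40)) dx + ∫(-3*cos(2*x)) dx.
Step 5. Evaluate the standard form: now -3*x**4*log(x)/2 + 3*x**4/8 + 3*x*cos(2*x) - 3*sin(2*x)/2 + ∫((-4*x**2 + 17*x + 150)/(x**3 + 7*x**2 + 2*x - 40)) dx.
Step 6. Decompose ∫((-4*x**2 + 17*x + 150)/(x**3 + 7*x**2 + 2*x - 40)) dx by partial fractions, (-4*x**2 + 17*x + 150)/(x**3 + 7*x**2 + 2*x - 40) = -5/(x + 5) - 3/(x + 4) + 4/(x - 2): now -3*x**4*log(x)/2 + 3*x**4/8 + 3*x*cos(2*x) - 3*sin(2*x)/2 + ∫(4/(x - 2)) dx + ∫(-3/(x + 4)) dx + ∫(-5/(x + 5)) dx.
Step 7. Evaluate the standard form [assuming x > 2]: now -3*x**4*log(x)/2 + 3*x**4/8 + 3*x*cos(2*x) + 4*log(x - 2) - 3*sin(2*x)/2 + ∫(-3/(x + 4)) dx + ∫(-5/(x + 5)) dx.
Step 8. Evaluate the standard form [assuming x > -4]: now -3*x**4*log(x)/2 + 3*x**4/8 + 3*x*cos(2*x) + 4*log(x - 2) - 3*log(x + 4) - 3*sin(2*x)/2 + ∫(-5/(x + 5)) dx.
Step 9. Evaluate the standard form [assuming x > -5]: now -3*x**4*log(x)/2 + 3*x**4/8 + 3*x*cos(2*x) + 4*log(x - 2) - 3*log(x + 4) - 5*log(x + 5) - 3*sin(2*x)/2.
Answer: -3*x**4*log(x)/2 + 3*x**4/8 + 3*x*cos(2*x) + 4*log(x - 2) - 3*log(x + 4) - 5*log(x + 5) - 3*sin(2*x)/2.


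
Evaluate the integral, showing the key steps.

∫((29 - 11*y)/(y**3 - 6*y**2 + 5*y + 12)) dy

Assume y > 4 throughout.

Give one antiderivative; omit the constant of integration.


Step 1. Decompose ∫((29 - 11*y)/(y**3 - 6*y**2 + 5*y + 12)) dy by partial fractions, (29 - 11*y)/(y**3 - 6*y**2 + 5*y + 12) = 2/(y + 1) + 1/(y - 3) - 3/(y - 4): now ∫(-3/(y - 4)) dy + ∫(1/(y - 3)) dy + ∫(2/(y + 1)) dy.
Step 2. Evaluate the standard form [assuming y > 3]: now log(y - 3) + ∫(-3/(y - 4)) dy + ∫(2/(y + 1)) dy.
Step 3. Evaluate the standard form [assuming y > 4]: now -3*log(y - 4) + log(y - 3) + ∫(2/(y + 1)) dy.
Step 4. Evaluate the standard form [assuming y > -1]: now -3*log(y - 4) + log(y - 3) + 2*log(y + 1).
Answer: -3*log(y - 4) + log(y - 3) + 2*log(y + 1).


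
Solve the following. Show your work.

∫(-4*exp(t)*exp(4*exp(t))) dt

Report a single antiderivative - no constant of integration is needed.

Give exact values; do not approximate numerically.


Step 1. Substitute u = exp(t), turning ∫(-4*exp(t)*exp(4*exp(t))) dt into ∫(-4*exp(4*u)) du: now ∫(-4*exp(4*u)) du.
Step 2. Evaluate the standard form: now -exp(4*u).
Step 3. Substitute back u = exp(t): now -exp(4*exp(t)).
Answer: -exp(4*exp(t)).


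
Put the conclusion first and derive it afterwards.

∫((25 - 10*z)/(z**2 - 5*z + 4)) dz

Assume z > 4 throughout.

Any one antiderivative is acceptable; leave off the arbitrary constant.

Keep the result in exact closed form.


The answer is -5*log(z - 4) - 5*log(z - 1).
Step 1. Decompose ∫((25 - 10*z)/(z**2 - 5*z + 4)) dz by partial fractions, (25 - 10*z)/(z**2 - 5*z + 4) = -5/(z - 1) - 5/(z - 4): now ∫(-5/(z - 4)) dz + ∫(-5/(z - 1)) dz.
Step 2. Evaluate the standard form [assuming z > 1]: now -5*log(z - 1) + ∫(-5/(z - 4)) dz.
Step 3. Evaluate the standard form [assuming z > 4]: now -5*log(z - 4) - 5*log(z - 1).
Answer: -5*log(z - 4) - 5*log(z - 1).


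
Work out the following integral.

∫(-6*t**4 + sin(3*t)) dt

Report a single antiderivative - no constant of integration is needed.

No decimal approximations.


Answer: -6*t**5/5 - cos(3*t)/3.


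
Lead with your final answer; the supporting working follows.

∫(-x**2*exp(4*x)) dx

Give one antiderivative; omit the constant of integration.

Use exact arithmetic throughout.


The answer is -x**2*exp(4*x)/4 + x*exp(4*x)/8 - exp(4*x)/32.
Step 1. Integrate ∫(-x**2*exp(4*x)) dx by parts with u = x**2, dv = (-exp(4*x)) dx, so v = -exp(4*x)/4: now -x**2*exp(4*x)/4 + ∫(x*exp(4*x)/2) dx.
Step 2. Integrate ∫(x*exp(4*x)/2) dx by parts with u = x, dv = (exp(4*x)/2) dx, so v = exp(4*x)/8: now -x**2*exp(4*x)/4 + x*exp(4*x)/8 + ∫(-exp(4*x)/8) dx.
Step 3. Evaluate the standard form: now -x**2*exp(4*x)/4 + x*exp(4*x)/8 - exp(4*x)/32.
Answer: -x**2*exp(4*x)/4 + x*exp(4*x)/8 - exp(4*x)/32.


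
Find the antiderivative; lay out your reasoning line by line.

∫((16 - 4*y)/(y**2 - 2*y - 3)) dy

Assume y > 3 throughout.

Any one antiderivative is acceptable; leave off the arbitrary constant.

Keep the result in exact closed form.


Step 1. Decompose ∫((16 - 4*y)/(y**2 - 2*y - 3)) dy by partial fractions, (16 - 4*y)/(y**2 - 2*y - 3) = -5/(y + 1) + 1/(y - 3): now ∫(1/(y - 3)) dy + ∫(-5/(y + 1)) dy.
Step 2. Evaluate the standard form [assuming y > -1]: now -5*log(y + 1) + ∫(1/(y - 3)) dy.
Step 3. Evaluate the standard form [assuming y > 3]: now log(y - 3) - 5*log(y + 1).
Answer: log(y - 3) - 5*log(y + 1).


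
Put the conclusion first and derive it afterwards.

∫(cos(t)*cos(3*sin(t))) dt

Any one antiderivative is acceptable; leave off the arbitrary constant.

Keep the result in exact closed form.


The answer is sin(3*sin(t))/3.
Step 1. Substitute u = sin(t), turning ∫(cos(t)*cos(3*sin(t))) dt into ∫(cos(3*u)) du: now ∫(cos(3*u)) du.
Step 2. Evaluate the standard form: now sin(3*u)/3.
Step 3. Substitute back u = sin(t): now sin(3*sin(t))/3.
Answer: sin(3*sin(t))/3.


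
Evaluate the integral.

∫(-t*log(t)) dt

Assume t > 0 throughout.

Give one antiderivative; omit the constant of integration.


Answer: -t**2*log(t)/2 + t**2/4.


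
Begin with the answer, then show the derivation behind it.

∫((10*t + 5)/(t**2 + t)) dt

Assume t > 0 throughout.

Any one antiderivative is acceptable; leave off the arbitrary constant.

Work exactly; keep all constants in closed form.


The answer is 5*log(t) + 5*log(t + 1).
Step 1. Decompose ∫((10*t + 5)/(t**2 + t)) dt by partial fractions, (10*t + 5)/(t**2 + t) = 5/(t + 1) + 5/t: now ∫(5/t) dt + ∫(5/(t + 1)) dt.
Step 2. Evaluate the standard form [assuming t > -1]: now 5*log(t + 1) + ∫(5/t) dt.
Step 3. Evaluate the standard form [assuming t > 0]: now 5*log(t) + 5*log(t + 1).
Answer: 5*log(t) + 5*log(t + 1).


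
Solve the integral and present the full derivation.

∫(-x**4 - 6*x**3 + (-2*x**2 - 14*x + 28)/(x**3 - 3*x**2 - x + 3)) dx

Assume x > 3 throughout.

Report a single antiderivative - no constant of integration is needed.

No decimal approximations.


Step 1. Rewrite: now ∫(-6*x**3) dx + ∫(-x**4) dx + ∫((-2*x**2 - 14*x + 28)/(x**3 - 3*x**2 - x + 3)) dx.
Step 2. Decompose ∫((-2*x**2 - 14*x + 28)/(x**3 - 3*x**2 - x + 3)) dx by partial fractions, (-2*x**2 - 14*x + 28)/(x**3 - 3*x**2 - x + 3) = 5/(x + 1) - 3/(x - 1) - 4/(x - 3): now ∫(-6*x**3) dx + ∫(-x**4) dx + ∫(-4/(x - 3)) dx + ∫(-3/(x - 1)) dx + ∫(5/(x + 1)) dx.
Step 3. Evaluate the standard form [assuming x > 1]: now -3*log(x - 1) + ∫(-6*x**3) dx + ∫(-x**4) dx + ∫(-4/(x - 3)) dx + ∫(5/(x + 1)) dx.
Step 4. Evaluate the standard form [assuming x > -1]: now -3*log(x - 1) + 5*log(x + 1) + ∫(-6*x**3) dx + ∫(-x**4) dx + ∫(-4/(x - 3)) dx.
Step 5. Evaluate the standard form [assuming x > 3]: now -4*log(x - 3) - 3*log(x - 1) + 5*log(x + 1) + ∫(-6*x**3) dx + ∫(-x**4) dx.
Step 6. Evaluate the standard form: now -x**5/5 - 4*log(x - 3) - 3*log(x - 1) + 5*log(x + 1) + ∫(-6*x**3) dx.
Step 7. Evaluate the standard form: now -x**5/5 - 3*x**4/2 - 4*log(x - 3) - 3*log(x - 1) + 5*log(x + 1).
Answer: -x**5/5 - 3*x**4/2 - 4*log(x - 3) - 3*log(x - 1) + 5*log(x + 1).


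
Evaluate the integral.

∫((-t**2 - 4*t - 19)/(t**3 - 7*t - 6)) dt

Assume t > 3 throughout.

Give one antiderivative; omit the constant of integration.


Answer: -2*log(t - 3) + 4*log(t + 1) - 3*log(t + 2).


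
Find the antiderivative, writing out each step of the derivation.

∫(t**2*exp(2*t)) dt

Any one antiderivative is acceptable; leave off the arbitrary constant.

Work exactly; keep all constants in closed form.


Step 1. Integrate ∫(t**2*exp(2*t)) dt by parts with u = t**2, dv = (exp(2*t)) dt, so v = exp(2*t)/2: now t**2*exp(2*t)/2 + ∫(-t*exp(2*t)) dt.
Step 2. Integrate ∫(-t*exp(2*t)) dt by parts with u = t, dv = (-exp(2*t)) dt, so v = -exp(2*t)/2: now t**2*exp(2*t)/2 - t*exp(2*t)/2 + ∫(exp(2*t)/2) dt.
Step 3. Evaluate the standard form: now t**2*exp(2*t)/2 - t*exp(2*t)/2 + exp(2*t)/4.
Answer: t**2*exp(2*t)/2 - t*exp(2*t)/2 + exp(2*t)/4.


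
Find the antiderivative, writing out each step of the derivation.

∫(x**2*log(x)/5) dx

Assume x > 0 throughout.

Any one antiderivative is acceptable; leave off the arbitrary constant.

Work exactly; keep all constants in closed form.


Step 1. Integrate ∫(x**2*log(x)/5) dx by parts with u = log(x), dv = (x**2/5) dx, so v = x**3/15 [assuming x > 0]: now x**3*log(x)/15 + ∫(-x**2/15) dx.
Step 2. Evaluate the standard form: now x**3*log(x)/15 - x**3/45.
Answer: x**3*log(x)/15 - x**3/45.


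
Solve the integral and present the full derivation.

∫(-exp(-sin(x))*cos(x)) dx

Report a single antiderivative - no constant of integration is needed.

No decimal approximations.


Step 1. Substitute u = sin(x), turning ∫(-exp(-sin(x))*cos(x)) dx into ∫(-exp(-u)) du: now ∫(-exp(-u)) du.
Step 2. Evaluate the standard form: now exp(-u).
Step 3. Substitute back u = sin(x): now exp(-sin(x)).
Answer: exp(-sin(x)).


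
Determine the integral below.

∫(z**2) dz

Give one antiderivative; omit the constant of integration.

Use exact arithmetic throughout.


Answer: z**3/3.


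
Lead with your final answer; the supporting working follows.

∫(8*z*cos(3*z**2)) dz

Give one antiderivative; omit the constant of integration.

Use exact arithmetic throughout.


The answer is 4*sin(3*z**2)/3.
Step 1. Substitute u = z**2, turning ∫(8*z*cos(3*z**2)) dz into ∫(4*cos(3*u)) du: now ∫(4*cos(3*u)) du.
Step 2. Evaluate the standard form: now 4*sin(3*u)/3.
Step 3. Substitute back u = z**2: now 4*sin(3*z**2)/3.
Answer: 4*sin(3*z**2)/3.


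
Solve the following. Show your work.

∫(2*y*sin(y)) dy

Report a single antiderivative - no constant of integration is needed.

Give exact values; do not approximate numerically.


Step 1. Integrate ∫(2*y*sin(y)) dy by parts with u = y, dv = (2*sin(y)) dy, so v = -2*cos(y): now -2*y*cos(y) + ∫(2*cos(y)) dy.
Step 2. Evaluate the standard form: now -2*y*cos(y) + 2*sin(y).
Answer: -2*y*cos(y) + 2*sin(y).


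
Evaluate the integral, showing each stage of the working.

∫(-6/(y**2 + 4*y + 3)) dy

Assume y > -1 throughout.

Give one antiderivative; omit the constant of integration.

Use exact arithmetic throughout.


Step 1. Decompose ∫(-6/(y**2 + 4*y + 3)) dy by partial fractions, -6/(y**2 + 4*y + 3) = 3/(y + 3) - 3/(y + 1): now ∫(-3/(y + 1)) dy + ∫(3/(y + 3)) dy.
Step 2. Evaluate the standard form [assuming y > -3]: now 3*log(y + 3) + ∫(-3/(y + 1)) dy.
Step 3. Evaluate the standard form [assuming y > -1]: now -3*log(y + 1) + 3*log(y + 3).
Answer: -3*log(y + 1) + 3*log(y + 3).


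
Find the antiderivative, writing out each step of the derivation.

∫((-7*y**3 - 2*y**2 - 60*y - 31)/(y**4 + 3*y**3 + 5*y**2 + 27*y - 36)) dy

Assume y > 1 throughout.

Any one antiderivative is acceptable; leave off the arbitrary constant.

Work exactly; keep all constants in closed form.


Step 1. Decompose ∫((-7*y**3 - 2*y**2 - 60*y - 31)/(y**4 + 3*y**3 + 5*y**2 + 27*y - 36)) dy by partial fractions, (-7*y**3 - 2*y**2 - 60*y - 31)/(y**4 + 3*y**3 + 5*y**2 + 27*y - 36) = 1/(y**2 + 9) - 5/(y + 4) - 2/(y - 1): now ∫(-2/(y - 1)) dy + ∫(-5/(y + 4)) dy + ∫(1/(y**2 + 9)) dy.
Step 2. Evaluate the standard form [assuming y > -4]: now -5*log(y + 4) + ∫(-2/(y - 1)) dy + ∫(1/(y**2 + 9)) dy.
Step 3. Evaluate the standard form [assuming y > 1]: now -2*log(y - 1) - 5*log(y + 4) + ∫(1/(y**2 + 9)) dy.
Step 4. Evaluate the standard form: now -2*log(y - 1) - 5*log(y + 4) + atan(y/3)/3.
Answer: -2*log(y - 1) - 5*log(y + 4) + atan(y/3)/3.


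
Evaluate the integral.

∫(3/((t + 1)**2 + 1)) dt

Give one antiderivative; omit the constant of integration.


Answer: 3*atan(t + 1).


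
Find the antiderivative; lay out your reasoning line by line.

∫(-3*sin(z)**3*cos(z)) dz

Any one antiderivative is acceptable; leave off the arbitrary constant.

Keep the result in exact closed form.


Step 1. Substitute u = sin(z), turning ∫(-3*sin(z)**3*cos(z)) dz into ∫(-3*u**3) du: now ∫(-3*u**3) du.
Step 2. Evaluate the standard form: now -3*u**4/4.
Step 3. Substitute back u = sin(z): now -3*sin(z)**4/4.
Answer: -3*sin(z)**4/4.


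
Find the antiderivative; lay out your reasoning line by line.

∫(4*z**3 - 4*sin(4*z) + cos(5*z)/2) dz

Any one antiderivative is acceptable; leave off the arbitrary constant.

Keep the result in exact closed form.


Step 1. Rewrite: now ∫(4*z**3) dz + ∫(-4*sin(4*z)) dz + ∫(cos(5*z)/2) dz.
Step 2. Evaluate the standard form: now sin(5*z)/10 + ∫(4*z**3) dz + ∫(-4*sin(4*z)) dz.
Step 3. Evaluate the standard form: now sin(5*z)/10 + cos(4*z) + ∫(4*z**3) dz.
Step 4. Evaluate the standard form: now z**4 + sin(5*z)/10 + cos(4*z).
Answer: z**4 + sin(5*z)/10 + cos(4*z).


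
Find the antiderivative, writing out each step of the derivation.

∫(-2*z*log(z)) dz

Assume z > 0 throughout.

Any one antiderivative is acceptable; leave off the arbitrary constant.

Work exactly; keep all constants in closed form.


Step 1. Integrate ∫(-2*z*log(z)) dz by parts with u = log(z), dv = (-2*z) dz, so v = -z**2 [assuming z > 0]: now -z**2*log(z) + ∫(z) dz.
Step 2. Evaluate the standard form: now -z**2*log(z) + z**2/2.
Answer: -z**2*log(z) + z**2/2.


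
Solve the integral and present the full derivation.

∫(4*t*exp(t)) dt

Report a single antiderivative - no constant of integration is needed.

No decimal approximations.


Step 1. Integrate ∫(4*t*exp(t)) dt by parts with u = t, dv = (4*exp(t)) dt, so v = 4*exp(t): now 4*t*exp(t) + ∫(-4*exp(t)) dt.
Step 2. Evaluate the standard form: now 4*t*exp(t) - 4*exp(t).
Answer: 4*t*exp(t) - 4*exp(t).


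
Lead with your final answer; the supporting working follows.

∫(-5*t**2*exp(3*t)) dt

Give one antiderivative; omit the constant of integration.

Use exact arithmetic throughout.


The answer is -5*t**2*exp(3*t)/3 + 10*t*exp(3*t)/9 - 10*exp(3*t)/27.
Step 1. Integrate ∫(-5*t**2*exp(3*t)) dt by parts with u = t**2, dv = (-5*exp(3*t)) dt, so v = -5*exp(3*t)/3: now -5*t**2*exp(3*t)/3 + ∫(10*t*exp(3*t)/3) dt.
Step 2. Integrate ∫(10*t*exp(3*t)/3) dt by parts with u = t, dv = (10*exp(3*t)/3) dt, so v = 10*exp(3*t)/9: now -5*t**2*exp(3*t)/3 + 10*t*exp(3*t)/9 + ∫(-10*exp(3*t)/9) dt.
Step 3. Evaluate the standard form: now -5*t**2*exp(3*t)/3 + 10*t*exp(3*t)/9 - 10*exp(3*t)/27.
Answer: -5*t**2*exp(3*t)/3 + 10*t*exp(3*t)/9 - 10*exp(3*t)/27.


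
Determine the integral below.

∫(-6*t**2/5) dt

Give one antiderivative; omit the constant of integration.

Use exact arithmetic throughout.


Answer: -2*t**3/5.


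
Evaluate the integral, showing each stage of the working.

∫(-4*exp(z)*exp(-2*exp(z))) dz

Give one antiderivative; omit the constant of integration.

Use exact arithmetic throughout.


Step 1. Substitute u = exp(z), turning ∫(-4*exp(z)*exp(-2*exp(z))) dz into ∫(-4*exp(-2*u)) du: now ∫(-4*exp(-2*u)) du.
Step 2. Evaluate the standard form: now 2*exp(-2*u).
Step 3. Substitute back u = exp(z): now 2*exp(-2*exp(z)).
Answer: 2*exp(-2*exp(z)).


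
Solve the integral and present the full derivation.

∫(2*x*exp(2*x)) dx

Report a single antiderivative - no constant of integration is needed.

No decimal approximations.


Step 1. Integrate ∫(2*x*exp(2*x)) dx by parts with u = x, dv = (2*exp(2*x)) dx, so v = exp(2*x): now x*exp(2*x) + ∫(-exp(2*x)) dx.
Step 2. Evaluate the standard form: now x*exp(2*x) - exp(2*x)/2.
Answer: x*exp(2*x) - exp(2*x)/2.


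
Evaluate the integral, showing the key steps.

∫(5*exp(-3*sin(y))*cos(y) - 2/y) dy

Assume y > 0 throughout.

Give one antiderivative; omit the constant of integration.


Step 1. Rewrite: now ∫(-2/y) dy + ∫(5*exp(-3*sin(y))*cos(y)) dy.
Step 2. Substitute u = sin(y), turning ∫(5*exp(-3*sin(y))*cos(y)) dy into ∫(5*exp(-3*u)) du: now ∫(-2/y) dy + ∫(5*exp(-3*u)) du.
Step 3. Evaluate the standard form: now ∫(-2/y) dy - 5*exp(-3*u)/3.
Step 4. Substitute back u = sin(y): now ∫(-2/y) dy - 5*exp(-3*sin(y))/3.
Step 5. Evaluate the standard form [assuming y > 0]: now -2*log(y) - 5*exp(-3*sin(y))/3.
Answer: -2*log(y) - 5*exp(-3*sin(y))/3.


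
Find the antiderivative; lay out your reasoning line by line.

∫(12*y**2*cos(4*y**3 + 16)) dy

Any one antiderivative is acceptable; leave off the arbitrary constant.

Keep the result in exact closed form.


Step 1. Substitute u = y**3 + 4, turning ∫(12*y**2*cos(4*y**3 + 16)) dy into ∫(4*cos(4*u)) du: now ∫(4*cos(4*u)) du.
Step 2. Evaluate the standard form: now sin(4*u).
Step 3. Substitute back u = y**3 + 4: now sin(4*y**3 + 16).
Answer: sin(4*y**3 + 16).


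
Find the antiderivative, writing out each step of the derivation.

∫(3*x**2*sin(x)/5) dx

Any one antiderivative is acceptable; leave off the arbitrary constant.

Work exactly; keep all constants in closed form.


Step 1. Integrate ∫(3*x**2*sin(x)/5) dx by parts with u = x**2, dv = (3*sin(x)/5) dx, so v = -3*cos(x)/5: now -3*x**2*cos(x)/5 + ∫(6*x*cos(x)/5) dx.
Step 2. Integrate ∫(6*x*cos(x)/5) dx by parts with u = x, dv = (6*cos(x)/5) dx, so v = 6*sin(x)/5: now -3*x**2*cos(x)/5 + 6*x*sin(x)/5 + ∫(-6*sin(x)/5) dx.
Step 3. Evaluate the standard form: now -3*x**2*cos(x)/5 + 6*x*sin(x)/5 + 6*cos(x)/5.
Answer: -3*x**2*cos(x)/5 + 6*x*sin(x)/5 + 6*cos(x)/5.


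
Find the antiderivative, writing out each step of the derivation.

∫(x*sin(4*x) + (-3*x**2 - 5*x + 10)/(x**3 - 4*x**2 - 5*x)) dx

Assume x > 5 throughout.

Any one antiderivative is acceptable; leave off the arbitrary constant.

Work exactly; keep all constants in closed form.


Step 1. Rewrite: now ∫(x*sin(4*x)) dx + ∫((-3*x**2 - 5*x + 10)/(x**3 - 4*x**2 - 5*x)) dx.
Step 2. Integrate ∫(x*sin(4*x)) dx by parts with u = x, dv = (sin(4*x)) dx, so v = -cos(4*x)/4: now -x*cos(4*x)/4 + ∫((-3*x**2 - 5*x + 10)/(x**3 - 4*x**2 - 5*x)) dx + ∫(cos(4*x)/4) dx.
Step 3. Evaluate the standard form: now -x*cos(4*x)/4 + sin(4*x)/16 + ∫((-3*x**2 - 5*x + 10)/(x**3 - 4*x**2 - 5*x)) dx.
Step 4. Decompose ∫((-3*x**2 - 5*x + 10)/(x**3 - 4*x**2 - 5*x)) dx by partial fractions, (-3*x**2 - 5*x + 10)/(x**3 - 4*x**2 - 5*x) = 2/(x + 1) - 3/(x - 5) - 2/x: now -x*cos(4*x)/4 + sin(4*x)/16 + ∫(-2/x) dx + ∫(-3/(x - 5)) dx + ∫(2/(x + 1)) dx.
Step 5. Evaluate the standard form [assuming x > 0]: now -x*cos(4*x)/4 - 2*log(x) + sin(4*x)/16 + ∫(-3/(x - 5)) dx + ∫(2/(x + 1)) dx.
Step 6. Evaluate the standard form [assuming x > 5]: now -x*cos(4*x)/4 - 2*log(x) - 3*log(x - 5) + sin(4*x)/16 + ∫(2/(x + 1)) dx.
Step 7. Evaluate the standard form [assuming x > -1]: now -x*cos(4*x)/4 - 2*log(x) - 3*log(x - 5) + 2*log(x + 1) + sin(4*x)/16.
Answer: -x*cos(4*x)/4 - 2*log(x) - 3*log(x - 5) + 2*log(x + 1) + sin(4*x)/16.


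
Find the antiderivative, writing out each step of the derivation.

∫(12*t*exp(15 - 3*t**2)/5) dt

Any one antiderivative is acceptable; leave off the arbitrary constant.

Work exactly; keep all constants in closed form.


Step 1. Substitute u = t**2 - 5, turning ∫(12*t*exp(15 - 3*t**2)/5) dt into ∫(6*exp(-3*u)/5) du: now ∫(6*exp(-3*u)/5) du.
Step 2. Evaluate the standard form: now -2*exp(-3*u)/5.
Step 3. Substitute back u = t**2 - 5: now -2*exp(15 - 3*t**2)/5.
Answer: -2*exp(15 - 3*t**2)/5.


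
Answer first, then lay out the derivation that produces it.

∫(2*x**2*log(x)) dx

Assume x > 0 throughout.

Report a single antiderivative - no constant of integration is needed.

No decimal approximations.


The answer is 2*x**3*log(x)/3 - 2*x**3/9.
Step 1. Integrate ∫(2*x**2*log(x)) dx by parts with u = log(x), dv = (2*x**2) dx, so v = 2*x**3/3 [assuming x > 0]: now 2*x**3*log(x)/3 + ∫(-2*x**2/3) dx.
Step 2. Evaluate the standard form: now 2*x**3*log(x)/3 - 2*x**3/9.
Answer: 2*x**3*log(x)/3 - 2*x**3/9.


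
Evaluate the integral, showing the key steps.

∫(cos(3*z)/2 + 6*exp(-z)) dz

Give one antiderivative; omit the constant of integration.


Step 1. Rewrite: now ∫(6*exp(-z)) dz + ∫(cos(3*z)/2) dz.
Step 2. Evaluate the standard form: now sin(3*z)/6 + ∫(6*exp(-z)) dz.
Step 3. Evaluate the standard form: now sin(3*z)/6 - 6*exp(-z).
Answer: sin(3*z)/6 - 6*exp(-z).


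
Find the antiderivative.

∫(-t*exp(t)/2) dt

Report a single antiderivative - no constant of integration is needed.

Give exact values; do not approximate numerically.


Answer: -t*exp(t)/2 + exp(t)/2.


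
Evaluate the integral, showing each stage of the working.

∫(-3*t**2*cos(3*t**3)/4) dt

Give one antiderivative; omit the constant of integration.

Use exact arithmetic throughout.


Step 1. Substitute u = t**3, turning ∫(-3*t**2*cos(3*t**3)/4) dt into ∫(-cos(3*u)/4) du: now ∫(-cos(3*u)/4) du.
Step 2. Evaluate the standard form: now -sin(3*u)/12.
Step 3. Substitute back u = t**3: now -sin(3*t**3)/12.
Answer: -sin(3*t**3)/12.


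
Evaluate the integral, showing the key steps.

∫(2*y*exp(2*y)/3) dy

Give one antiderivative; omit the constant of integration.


Step 1. Integrate ∫(2*y*exp(2*y)/3) dy by parts with u = y, dv = (2*exp(2*y)/3) dy, so v = exp(2*y)/3: now y*exp(2*y)/3 + ∫(-exp(2*y)/3) dy.
Step 2. Evaluate the standard form: now y*exp(2*y)/3 - exp(2*y)/6.
Answer: y*exp(2*y)/3 - exp(2*y)/6.


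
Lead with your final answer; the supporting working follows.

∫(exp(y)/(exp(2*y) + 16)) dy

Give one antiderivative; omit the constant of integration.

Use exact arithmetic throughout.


The answer is atan(exp(y)/4)/4.
Step 1. Substitute u = exp(y), turning ∫(exp(y)/(exp(2*y) + 16)) dy into ∫(1/(u**2 + 16)) du: now ∫(1/(u**2 + 16)) du.
Step 2. Evaluate the standard form: now atan(u/4)/4.
Step 3. Substitute back u = exp(y): now atan(exp(y)/4)/4.
Answer: atan(exp(y)/4)/4.


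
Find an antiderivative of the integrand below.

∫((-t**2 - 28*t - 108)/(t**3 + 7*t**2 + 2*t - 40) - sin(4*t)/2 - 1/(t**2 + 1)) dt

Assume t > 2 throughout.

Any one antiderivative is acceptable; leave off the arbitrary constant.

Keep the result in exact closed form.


Answer: -4*log(t - 2) + 2*log(t + 4) + log(t + 5) + cos(4*t)/8 - atan(t).


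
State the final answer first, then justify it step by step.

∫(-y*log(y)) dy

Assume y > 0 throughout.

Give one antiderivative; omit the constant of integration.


The answer is -y**2*log(y)/2 + y**2/4.
Step 1. Integrate ∫(-y*log(y)) dy by parts with u = log(y), dv = (-y) dy, so v = -y**2/2 [assuming y > 0]: now -y**2*log(y)/2 + ∫(y/2) dy.
Step 2. Evaluate the standard form: now -y**2*log(y)/2 + y**2/4.
Answer: -y**2*log(y)/2 + y**2/4.


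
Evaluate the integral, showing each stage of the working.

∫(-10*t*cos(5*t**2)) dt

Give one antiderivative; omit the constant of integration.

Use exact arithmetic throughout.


Step 1. Substitute u = t**2, turning ∫(-10*t*cos(5*t**2)) dt into ∫(-5*cos(5*u)) du: now ∫(-5*cos(5*u)) du.
Step 2. Evaluate the standard form: now -sin(5*u).
Step 3. Substitute back u = t**2: now -sin(5*t**2).
Answer: -sin(5*t**2).


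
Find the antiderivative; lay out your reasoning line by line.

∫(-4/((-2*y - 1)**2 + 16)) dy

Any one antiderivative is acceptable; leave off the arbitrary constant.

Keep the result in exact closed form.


Step 1. Substitute u = -2*y - 1, turning ∫(-4/((-2*y - 1)**2 + 16)) dy into ∫(2/(u**2 + 16)) du: now ∫(2/(u**2 + 16)) du.
Step 2. Evaluate the standard form: now atan(u/4)/2.
Step 3. Substitute back u = -2*y - 1: now -atan(y/2 + 1/4)/2.
Answer: -atan(y/2 + 1/4)/2.


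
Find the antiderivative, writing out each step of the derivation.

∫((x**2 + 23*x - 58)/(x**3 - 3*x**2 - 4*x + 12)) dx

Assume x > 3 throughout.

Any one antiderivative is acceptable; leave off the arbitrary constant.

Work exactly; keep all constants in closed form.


Step 1. Decompose ∫((x**2 + 23*x - 58)/(x**3 - 3*x**2 - 4*x + 12)) dx by partial fractions, (x**2 + 23*x - 58)/(x**3 - 3*x**2 - 4*x + 12) = -5/(x + 2) + 2/(x - 2) + 4/(x - 3): now ∫(4/(x - 3)) dx + ∫(2/(x - 2)) dx + ∫(-5/(x + 2)) dx.
Step 2. Evaluate the standard form [assuming x > 3]: now 4*log(x - 3) + ∫(2/(x - 2)) dx + ∫(-5/(x + 2)) dx.
Step 3. Evaluate the standard form [assuming x > 2]: now 4*log(x - 3) + 2*log(x - 2) + ∫(-5/(x + 2)) dx.
Step 4. Evaluate the standard form [assuming x > -2]: now 4*log(x - 3) + 2*log(x - 2) - 5*log(x + 2).
Answer: 4*log(x - 3) + 2*log(x - 2) - 5*log(x + 2).
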